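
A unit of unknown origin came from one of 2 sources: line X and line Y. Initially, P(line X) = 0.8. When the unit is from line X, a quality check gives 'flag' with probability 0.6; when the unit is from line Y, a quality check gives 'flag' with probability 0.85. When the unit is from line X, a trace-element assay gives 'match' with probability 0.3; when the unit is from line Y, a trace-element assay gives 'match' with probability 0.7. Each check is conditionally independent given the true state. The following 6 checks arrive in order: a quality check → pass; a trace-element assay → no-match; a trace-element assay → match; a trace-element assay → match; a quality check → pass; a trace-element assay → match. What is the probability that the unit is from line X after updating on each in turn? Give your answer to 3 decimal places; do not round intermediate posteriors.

Apply Bayes' rule sequentially, carrying P(line X) forward.
After a quality check='pass': P(line X) = 0.4·0.8000 / (0.4·0.8000 + 0.15·0.2000) ≈ 0.9143
After a trace-element assay='no-match': P(line X) = 0.7·0.9143 / (0.7·0.9143 + 0.3·0.0857) ≈ 0.9614
After a trace-element assay='match': P(line X) = 0.3·0.9614 / (0.3·0.9614 + 0.7·0.0386) ≈ 0.9143
After a trace-element assay='match': P(line X) = 0.3·0.9143 / (0.3·0.9143 + 0.7·0.0857) ≈ 0.8205
After a quality check='pass': P(line X) = 0.4·0.8205 / (0.4·0.8205 + 0.15·0.1795) ≈ 0.9242
After a trace-element assay='match': P(line X) = 0.3·0.9242 / (0.3·0.9242 + 0.7·0.0758) ≈ 0.8393

0.839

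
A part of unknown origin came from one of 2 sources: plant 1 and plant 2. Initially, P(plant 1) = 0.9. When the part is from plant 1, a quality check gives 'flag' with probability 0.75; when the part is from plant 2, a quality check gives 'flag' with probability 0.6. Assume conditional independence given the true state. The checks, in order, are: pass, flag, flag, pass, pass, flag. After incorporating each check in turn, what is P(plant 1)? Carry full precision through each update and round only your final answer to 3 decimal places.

Apply Bayes' rule sequentially, carrying P(plant 1) forward.
After 'pass': P(plant 1) = 0.25·0.9000 / (0.25·0.9000 + 0.4·0.1000) ≈ 0.8491
After 'flag': P(plant 1) = 0.75·0.8491 / (0.75·0.8491 + 0.6·0.1509) ≈ 0.8755
After 'flag': P(plant 1) = 0.75·0.8755 / (0.75·0.8755 + 0.6·0.1245) ≈ 0.8978
After 'pass': P(plant 1) = 0.25·0.8978 / (0.25·0.8978 + 0.4·0.1022) ≈ 0.8460
After 'pass': P(plant 1) = 0.25·0.8460 / (0.25·0.8460 + 0.4·0.1540) ≈ 0.7744
After 'flag': P(plant 1) = 0.75·0.7744 / (0.75·0.7744 + 0.6·0.2256) ≈ 0.8110

0.811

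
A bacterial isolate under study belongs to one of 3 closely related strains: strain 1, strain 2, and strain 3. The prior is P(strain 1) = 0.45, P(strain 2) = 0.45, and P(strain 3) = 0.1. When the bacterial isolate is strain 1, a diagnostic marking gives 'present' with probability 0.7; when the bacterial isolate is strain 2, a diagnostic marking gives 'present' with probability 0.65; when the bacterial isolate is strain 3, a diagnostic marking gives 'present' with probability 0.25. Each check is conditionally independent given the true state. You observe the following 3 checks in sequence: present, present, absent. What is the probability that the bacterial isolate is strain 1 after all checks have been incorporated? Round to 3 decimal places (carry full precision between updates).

0.482

After 'present': normaliser = 0.7·0.4500 + 0.65·0.4500 + 0.25·0.1000; P(strain 1) ≈ 0.4980, P(strain 2) ≈ 0.4625, P(strain 3) ≈ 0.0395
After 'present': normaliser = 0.7·0.4980 + 0.65·0.4625 + 0.25·0.0395; P(strain 1) ≈ 0.5289, P(strain 2) ≈ 0.4561, P(strain 3) ≈ 0.0150
After 'absent': normaliser = 0.3·0.5289 + 0.35·0.4561 + 0.75·0.0150; P(strain 1) ≈ 0.4815, P(strain 2) ≈ 0.4844, P(strain 3) ≈ 0.0341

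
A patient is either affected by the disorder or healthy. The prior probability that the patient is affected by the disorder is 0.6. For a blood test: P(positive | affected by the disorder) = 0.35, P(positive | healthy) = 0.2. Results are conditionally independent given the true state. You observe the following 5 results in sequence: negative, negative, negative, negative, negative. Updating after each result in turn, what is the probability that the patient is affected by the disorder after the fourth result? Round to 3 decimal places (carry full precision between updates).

0.395

After 'negative': P(affected) = 0.65·0.6000 / (0.65·0.6000 + 0.8·0.4000) ≈ 0.5493
After 'negative': P(affected) = 0.65·0.5493 / (0.65·0.5493 + 0.8·0.4507) ≈ 0.4975
After 'negative': P(affected) = 0.65·0.4975 / (0.65·0.4975 + 0.8·0.5025) ≈ 0.4458
After 'negative': P(affected) = 0.65·0.4458 / (0.65·0.4458 + 0.8·0.5542) ≈ 0.3953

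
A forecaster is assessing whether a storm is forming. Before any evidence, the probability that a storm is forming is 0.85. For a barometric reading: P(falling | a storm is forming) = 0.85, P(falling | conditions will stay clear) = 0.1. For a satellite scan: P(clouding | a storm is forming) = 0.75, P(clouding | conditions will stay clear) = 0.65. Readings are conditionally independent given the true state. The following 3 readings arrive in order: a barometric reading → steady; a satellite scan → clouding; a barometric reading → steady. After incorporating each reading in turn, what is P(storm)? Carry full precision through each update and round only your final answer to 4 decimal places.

Each posterior becomes the prior for the next update.
After a barometric reading='steady': P(storm) = 0.15·0.8500 / (0.15·0.8500 + 0.9·0.1500) ≈ 0.4857
After a satellite scan='clouding': P(storm) = 0.75·0.4857 / (0.75·0.4857 + 0.65·0.5143) ≈ 0.5215
After a barometric reading='steady': P(storm) = 0.15·0.5215 / (0.15·0.5215 + 0.9·0.4785) ≈ 0.1537

0.1537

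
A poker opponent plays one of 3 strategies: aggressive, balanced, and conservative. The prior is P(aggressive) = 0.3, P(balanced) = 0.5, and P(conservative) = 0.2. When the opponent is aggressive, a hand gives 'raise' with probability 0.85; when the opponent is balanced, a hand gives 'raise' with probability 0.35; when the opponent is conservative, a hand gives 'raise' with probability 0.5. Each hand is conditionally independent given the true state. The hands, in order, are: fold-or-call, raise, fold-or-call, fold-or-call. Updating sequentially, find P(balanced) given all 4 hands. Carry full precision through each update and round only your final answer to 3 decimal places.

After 'fold-or-call': normaliser = 0.15·0.3000 + 0.65·0.5000 + 0.5·0.2000; P(aggressive) ≈ 0.0957, P(balanced) ≈ 0.6915, P(conservative) ≈ 0.2128
After 'raise': normaliser = 0.85·0.0957 + 0.35·0.6915 + 0.5·0.2128; P(aggressive) ≈ 0.1894, P(balanced) ≈ 0.5631, P(conservative) ≈ 0.2475
After 'fold-or-call': normaliser = 0.15·0.1894 + 0.65·0.5631 + 0.5·0.2475; P(aggressive) ≈ 0.0548, P(balanced) ≈ 0.7064, P(conservative) ≈ 0.2388
After 'fold-or-call': normaliser = 0.15·0.0548 + 0.65·0.7064 + 0.5·0.2388; P(aggressive) ≈ 0.0140, P(balanced) ≈ 0.7825, P(conservative) ≈ 0.2035

0.782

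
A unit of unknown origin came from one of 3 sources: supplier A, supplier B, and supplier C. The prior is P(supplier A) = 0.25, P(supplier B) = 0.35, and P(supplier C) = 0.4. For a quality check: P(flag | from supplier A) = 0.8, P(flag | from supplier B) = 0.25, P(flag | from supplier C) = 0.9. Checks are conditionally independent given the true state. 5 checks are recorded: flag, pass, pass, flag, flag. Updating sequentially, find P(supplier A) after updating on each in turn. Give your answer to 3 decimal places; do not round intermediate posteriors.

Each posterior becomes the prior for the next update.
After 'flag': normaliser = 0.8·0.2500 + 0.25·0.3500 + 0.9·0.4000; P(supplier A) ≈ 0.3089, P(supplier B) ≈ 0.1351, P(supplier C) ≈ 0.5560
After 'pass': normaliser = 0.2·0.3089 + 0.75·0.1351 + 0.1·0.5560; P(supplier A) ≈ 0.2824, P(supplier B) ≈ 0.4634, P(supplier C) ≈ 0.2542
After 'pass': normaliser = 0.2·0.2824 + 0.75·0.4634 + 0.1·0.2542; P(supplier A) ≈ 0.1315, P(supplier B) ≈ 0.8093, P(supplier C) ≈ 0.0592
After 'flag': normaliser = 0.8·0.1315 + 0.25·0.8093 + 0.9·0.0592; P(supplier A) ≈ 0.2916, P(supplier B) ≈ 0.5607, P(supplier C) ≈ 0.1476
After 'flag': normaliser = 0.8·0.2916 + 0.25·0.5607 + 0.9·0.1476; P(supplier A) ≈ 0.4608, P(supplier B) ≈ 0.2768, P(supplier C) ≈ 0.2624

0.461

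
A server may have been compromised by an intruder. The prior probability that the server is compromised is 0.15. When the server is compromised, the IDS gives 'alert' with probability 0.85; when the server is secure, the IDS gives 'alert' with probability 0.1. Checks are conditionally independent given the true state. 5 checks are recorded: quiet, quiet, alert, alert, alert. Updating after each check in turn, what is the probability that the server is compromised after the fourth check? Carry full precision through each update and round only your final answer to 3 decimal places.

After 'quiet': P(compromised) = 0.15·0.1500 / (0.15·0.1500 + 0.9·0.8500) ≈ 0.0286
After 'quiet': P(compromised) = 0.15·0.0286 / (0.15·0.0286 + 0.9·0.9714) ≈ 0.0049
After 'alert': P(compromised) = 0.85·0.0049 / (0.85·0.0049 + 0.1·0.9951) ≈ 0.0400
After 'alert': P(compromised) = 0.85·0.0400 / (0.85·0.0400 + 0.1·0.9600) ≈ 0.2615

0.262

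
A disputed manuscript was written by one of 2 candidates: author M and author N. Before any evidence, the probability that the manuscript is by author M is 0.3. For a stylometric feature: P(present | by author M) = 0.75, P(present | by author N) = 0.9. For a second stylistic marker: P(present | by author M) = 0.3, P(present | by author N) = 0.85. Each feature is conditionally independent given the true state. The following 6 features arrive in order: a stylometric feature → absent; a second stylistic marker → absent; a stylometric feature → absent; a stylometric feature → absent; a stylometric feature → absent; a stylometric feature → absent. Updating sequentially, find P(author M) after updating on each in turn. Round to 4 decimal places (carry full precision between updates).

After a stylometric feature='absent': P(author M) = 0.25·0.3000 / (0.25·0.3000 + 0.1·0.7000) ≈ 0.5172
After a second stylistic marker='absent': P(author M) = 0.7·0.5172 / (0.7·0.5172 + 0.15·0.4828) ≈ 0.8333
After a stylometric feature='absent': P(author M) = 0.25·0.8333 / (0.25·0.8333 + 0.1·0.1667) ≈ 0.9259
After a stylometric feature='absent': P(author M) = 0.25·0.9259 / (0.25·0.9259 + 0.1·0.0741) ≈ 0.9690
After a stylometric feature='absent': P(author M) = 0.25·0.9690 / (0.25·0.9690 + 0.1·0.0310) ≈ 0.9874
After a stylometric feature='absent': P(author M) = 0.25·0.9874 / (0.25·0.9874 + 0.1·0.0126) ≈ 0.9949

0.9949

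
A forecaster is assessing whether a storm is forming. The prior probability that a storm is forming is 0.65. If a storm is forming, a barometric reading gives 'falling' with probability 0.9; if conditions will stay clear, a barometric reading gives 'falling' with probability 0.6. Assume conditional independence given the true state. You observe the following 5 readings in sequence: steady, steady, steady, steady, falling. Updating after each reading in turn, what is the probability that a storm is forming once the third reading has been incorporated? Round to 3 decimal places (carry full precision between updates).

0.028

After 'steady': P(storm) = 0.1·0.6500 / (0.1·0.6500 + 0.4·0.3500) ≈ 0.3171
After 'steady': P(storm) = 0.1·0.3171 / (0.1·0.3171 + 0.4·0.6829) ≈ 0.1040
After 'steady': P(storm) = 0.1·0.1040 / (0.1·0.1040 + 0.4·0.8960) ≈ 0.0282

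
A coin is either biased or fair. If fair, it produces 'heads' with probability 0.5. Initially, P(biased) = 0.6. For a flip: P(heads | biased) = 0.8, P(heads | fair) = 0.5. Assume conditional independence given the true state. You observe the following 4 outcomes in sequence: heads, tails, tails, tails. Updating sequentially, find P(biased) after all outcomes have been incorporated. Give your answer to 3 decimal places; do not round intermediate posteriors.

Each posterior becomes the prior for the next update.
After 'heads': P(biased) = 0.8·0.6000 / (0.8·0.6000 + 0.5·0.4000) ≈ 0.7059
After 'tails': P(biased) = 0.2·0.7059 / (0.2·0.7059 + 0.5·0.2941) ≈ 0.4898
After 'tails': P(biased) = 0.2·0.4898 / (0.2·0.4898 + 0.5·0.5102) ≈ 0.2775
After 'tails': P(biased) = 0.2·0.2775 / (0.2·0.2775 + 0.5·0.7225) ≈ 0.1331

0.133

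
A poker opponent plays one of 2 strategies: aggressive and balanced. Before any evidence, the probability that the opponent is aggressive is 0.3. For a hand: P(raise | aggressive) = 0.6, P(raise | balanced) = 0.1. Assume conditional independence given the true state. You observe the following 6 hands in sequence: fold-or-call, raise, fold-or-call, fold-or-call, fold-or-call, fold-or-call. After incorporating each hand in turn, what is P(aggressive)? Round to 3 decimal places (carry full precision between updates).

Each posterior becomes the prior for the next update.
After 'fold-or-call': P(aggressive) = 0.4·0.3000 / (0.4·0.3000 + 0.9·0.7000) ≈ 0.1600
After 'raise': P(aggressive) = 0.6·0.1600 / (0.6·0.1600 + 0.1·0.8400) ≈ 0.5333
After 'fold-or-call': P(aggressive) = 0.4·0.5333 / (0.4·0.5333 + 0.9·0.4667) ≈ 0.3368
After 'fold-or-call': P(aggressive) = 0.4·0.3368 / (0.4·0.3368 + 0.9·0.6632) ≈ 0.1842
After 'fold-or-call': P(aggressive) = 0.4·0.1842 / (0.4·0.1842 + 0.9·0.8158) ≈ 0.0912
After 'fold-or-call': P(aggressive) = 0.4·0.0912 / (0.4·0.0912 + 0.9·0.9088) ≈ 0.0427

0.043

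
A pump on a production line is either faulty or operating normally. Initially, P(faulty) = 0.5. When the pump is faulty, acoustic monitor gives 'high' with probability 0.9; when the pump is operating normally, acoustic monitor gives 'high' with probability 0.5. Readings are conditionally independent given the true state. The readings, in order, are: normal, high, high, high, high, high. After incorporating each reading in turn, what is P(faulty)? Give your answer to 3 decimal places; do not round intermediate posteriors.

0.791

After 'normal': P(faulty) = 0.1·0.5000 / (0.1·0.5000 + 0.5·0.5000) ≈ 0.1667
After 'high': P(faulty) = 0.9·0.1667 / (0.9·0.1667 + 0.5·0.8333) ≈ 0.2647
After 'high': P(faulty) = 0.9·0.2647 / (0.9·0.2647 + 0.5·0.7353) ≈ 0.3932
After 'high': P(faulty) = 0.9·0.3932 / (0.9·0.3932 + 0.5·0.6068) ≈ 0.5384
After 'high': P(faulty) = 0.9·0.5384 / (0.9·0.5384 + 0.5·0.4616) ≈ 0.6774
After 'high': P(faulty) = 0.9·0.6774 / (0.9·0.6774 + 0.5·0.3226) ≈ 0.7908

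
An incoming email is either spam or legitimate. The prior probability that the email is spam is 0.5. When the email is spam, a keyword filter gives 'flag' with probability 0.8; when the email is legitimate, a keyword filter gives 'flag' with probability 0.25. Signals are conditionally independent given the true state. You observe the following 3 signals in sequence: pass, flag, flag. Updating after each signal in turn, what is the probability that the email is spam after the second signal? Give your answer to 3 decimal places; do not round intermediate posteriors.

Each posterior becomes the prior for the next update.
After 'pass': P(spam) = 0.2·0.5000 / (0.2·0.5000 + 0.75·0.5000) ≈ 0.2105
After 'flag': P(spam) = 0.8·0.2105 / (0.8·0.2105 + 0.25·0.7895) ≈ 0.4604

0.460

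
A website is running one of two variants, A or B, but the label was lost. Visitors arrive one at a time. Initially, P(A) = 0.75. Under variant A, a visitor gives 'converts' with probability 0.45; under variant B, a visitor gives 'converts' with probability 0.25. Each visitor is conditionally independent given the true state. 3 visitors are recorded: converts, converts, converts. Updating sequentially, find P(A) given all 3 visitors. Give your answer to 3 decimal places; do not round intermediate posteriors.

Each posterior becomes the prior for the next update.
After 'converts': P(A) = 0.45·0.7500 / (0.45·0.7500 + 0.25·0.2500) ≈ 0.8438
After 'converts': P(A) = 0.45·0.8438 / (0.45·0.8438 + 0.25·0.1562) ≈ 0.9067
After 'converts': P(A) = 0.45·0.9067 / (0.45·0.9067 + 0.25·0.0933) ≈ 0.9459

0.946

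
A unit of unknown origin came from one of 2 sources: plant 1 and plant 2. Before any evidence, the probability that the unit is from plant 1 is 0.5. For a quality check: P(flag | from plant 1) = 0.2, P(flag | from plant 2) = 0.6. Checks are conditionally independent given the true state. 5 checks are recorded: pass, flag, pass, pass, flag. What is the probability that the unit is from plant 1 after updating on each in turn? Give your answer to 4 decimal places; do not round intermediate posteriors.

Each posterior becomes the prior for the next update.
After 'pass': P(plant 1) = 0.8·0.5000 / (0.8·0.5000 + 0.4·0.5000) ≈ 0.6667
After 'flag': P(plant 1) = 0.2·0.6667 / (0.2·0.6667 + 0.6·0.3333) ≈ 0.4000
After 'pass': P(plant 1) = 0.8·0.4000 / (0.8·0.4000 + 0.4·0.6000) ≈ 0.5714
After 'pass': P(plant 1) = 0.8·0.5714 / (0.8·0.5714 + 0.4·0.4286) ≈ 0.7273
After 'flag': P(plant 1) = 0.2·0.7273 / (0.2·0.7273 + 0.6·0.2727) ≈ 0.4706

0.4706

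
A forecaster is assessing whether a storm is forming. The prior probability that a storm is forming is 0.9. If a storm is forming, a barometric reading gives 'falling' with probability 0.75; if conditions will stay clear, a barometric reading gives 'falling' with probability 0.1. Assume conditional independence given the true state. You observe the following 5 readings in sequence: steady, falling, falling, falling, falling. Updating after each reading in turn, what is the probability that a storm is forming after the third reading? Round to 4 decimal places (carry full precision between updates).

0.9929

Apply Bayes' rule sequentially, carrying P(storm) forward.
After 'steady': P(storm) = 0.25·0.9000 / (0.25·0.9000 + 0.9·0.1000) ≈ 0.7143
After 'falling': P(storm) = 0.75·0.7143 / (0.75·0.7143 + 0.1·0.2857) ≈ 0.9494
After 'falling': P(storm) = 0.75·0.9494 / (0.75·0.9494 + 0.1·0.0506) ≈ 0.9929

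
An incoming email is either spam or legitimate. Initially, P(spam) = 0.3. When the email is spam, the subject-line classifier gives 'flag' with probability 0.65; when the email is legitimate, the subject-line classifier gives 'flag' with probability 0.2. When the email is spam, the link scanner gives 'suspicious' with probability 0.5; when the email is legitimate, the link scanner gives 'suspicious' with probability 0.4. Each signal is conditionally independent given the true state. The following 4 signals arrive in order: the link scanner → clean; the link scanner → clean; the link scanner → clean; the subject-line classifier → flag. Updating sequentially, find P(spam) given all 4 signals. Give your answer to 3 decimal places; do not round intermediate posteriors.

0.446

After the link scanner='clean': P(spam) = 0.5·0.3000 / (0.5·0.3000 + 0.6·0.7000) ≈ 0.2632
After the link scanner='clean': P(spam) = 0.5·0.2632 / (0.5·0.2632 + 0.6·0.7368) ≈ 0.2294
After the link scanner='clean': P(spam) = 0.5·0.2294 / (0.5·0.2294 + 0.6·0.7706) ≈ 0.1987
After the subject-line classifier='flag': P(spam) = 0.65·0.1987 / (0.65·0.1987 + 0.2·0.8013) ≈ 0.4463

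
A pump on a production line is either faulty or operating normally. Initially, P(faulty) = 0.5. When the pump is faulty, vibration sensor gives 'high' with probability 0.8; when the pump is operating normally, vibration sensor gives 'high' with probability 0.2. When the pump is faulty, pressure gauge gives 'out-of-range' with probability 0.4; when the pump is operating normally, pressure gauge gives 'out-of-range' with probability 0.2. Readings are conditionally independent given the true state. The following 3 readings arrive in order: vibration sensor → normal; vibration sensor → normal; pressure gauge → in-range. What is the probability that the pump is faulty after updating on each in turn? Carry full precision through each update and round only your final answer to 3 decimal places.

0.045

After vibration sensor='normal': P(faulty) = 0.2·0.5000 / (0.2·0.5000 + 0.8·0.5000) ≈ 0.2000
After vibration sensor='normal': P(faulty) = 0.2·0.2000 / (0.2·0.2000 + 0.8·0.8000) ≈ 0.0588
After pressure gauge='in-range': P(faulty) = 0.6·0.0588 / (0.6·0.0588 + 0.8·0.9412) ≈ 0.0448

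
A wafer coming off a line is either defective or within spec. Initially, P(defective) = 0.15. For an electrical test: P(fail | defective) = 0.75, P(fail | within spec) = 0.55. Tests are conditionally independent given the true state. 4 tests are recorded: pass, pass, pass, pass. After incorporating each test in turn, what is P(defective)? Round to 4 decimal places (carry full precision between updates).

0.0165

After 'pass': P(defective) = 0.25·0.1500 / (0.25·0.1500 + 0.45·0.8500) ≈ 0.0893
After 'pass': P(defective) = 0.25·0.0893 / (0.25·0.0893 + 0.45·0.9107) ≈ 0.0517
After 'pass': P(defective) = 0.25·0.0517 / (0.25·0.0517 + 0.45·0.9483) ≈ 0.0294
After 'pass': P(defective) = 0.25·0.0294 / (0.25·0.0294 + 0.45·0.9706) ≈ 0.0165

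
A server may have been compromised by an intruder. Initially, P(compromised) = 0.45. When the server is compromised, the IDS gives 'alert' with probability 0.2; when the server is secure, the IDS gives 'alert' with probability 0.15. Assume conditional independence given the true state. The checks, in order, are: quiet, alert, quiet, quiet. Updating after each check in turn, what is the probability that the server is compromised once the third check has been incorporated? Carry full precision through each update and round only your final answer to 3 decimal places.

After 'quiet': P(compromised) = 0.8·0.4500 / (0.8·0.4500 + 0.85·0.5500) ≈ 0.4350
After 'alert': P(compromised) = 0.2·0.4350 / (0.2·0.4350 + 0.15·0.5650) ≈ 0.5066
After 'quiet': P(compromised) = 0.8·0.5066 / (0.8·0.5066 + 0.85·0.4934) ≈ 0.4914

0.491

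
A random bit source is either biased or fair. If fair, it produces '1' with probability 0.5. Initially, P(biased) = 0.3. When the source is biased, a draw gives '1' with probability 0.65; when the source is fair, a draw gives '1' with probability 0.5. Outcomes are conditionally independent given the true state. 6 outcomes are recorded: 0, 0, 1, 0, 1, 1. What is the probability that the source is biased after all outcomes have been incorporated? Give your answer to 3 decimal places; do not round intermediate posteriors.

0.244

After '0': P(biased) = 0.35·0.3000 / (0.35·0.3000 + 0.5·0.7000) ≈ 0.2308
After '0': P(biased) = 0.35·0.2308 / (0.35·0.2308 + 0.5·0.7692) ≈ 0.1736
After '1': P(biased) = 0.65·0.1736 / (0.65·0.1736 + 0.5·0.8264) ≈ 0.2145
After '0': P(biased) = 0.35·0.2145 / (0.35·0.2145 + 0.5·0.7855) ≈ 0.1604
After '1': P(biased) = 0.65·0.1604 / (0.65·0.1604 + 0.5·0.8396) ≈ 0.1990
After '1': P(biased) = 0.65·0.1990 / (0.65·0.1990 + 0.5·0.8010) ≈ 0.2441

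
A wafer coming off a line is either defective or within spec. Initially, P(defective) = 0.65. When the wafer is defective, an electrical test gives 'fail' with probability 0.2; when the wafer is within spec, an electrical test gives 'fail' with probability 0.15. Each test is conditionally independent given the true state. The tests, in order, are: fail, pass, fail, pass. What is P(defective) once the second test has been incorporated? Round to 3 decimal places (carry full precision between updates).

0.700

After 'fail': P(defective) = 0.2·0.6500 / (0.2·0.6500 + 0.15·0.3500) ≈ 0.7123
After 'pass': P(defective) = 0.8·0.7123 / (0.8·0.7123 + 0.85·0.2877) ≈ 0.6997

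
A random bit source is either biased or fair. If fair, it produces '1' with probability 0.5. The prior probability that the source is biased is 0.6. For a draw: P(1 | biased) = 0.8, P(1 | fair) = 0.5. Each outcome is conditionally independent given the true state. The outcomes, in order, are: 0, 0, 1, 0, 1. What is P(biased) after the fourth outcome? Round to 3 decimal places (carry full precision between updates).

0.133

After '0': P(biased) = 0.2·0.6000 / (0.2·0.6000 + 0.5·0.4000) ≈ 0.3750
After '0': P(biased) = 0.2·0.3750 / (0.2·0.3750 + 0.5·0.6250) ≈ 0.1935
After '1': P(biased) = 0.8·0.1935 / (0.8·0.1935 + 0.5·0.8065) ≈ 0.2775
After '0': P(biased) = 0.2·0.2775 / (0.2·0.2775 + 0.5·0.7225) ≈ 0.1331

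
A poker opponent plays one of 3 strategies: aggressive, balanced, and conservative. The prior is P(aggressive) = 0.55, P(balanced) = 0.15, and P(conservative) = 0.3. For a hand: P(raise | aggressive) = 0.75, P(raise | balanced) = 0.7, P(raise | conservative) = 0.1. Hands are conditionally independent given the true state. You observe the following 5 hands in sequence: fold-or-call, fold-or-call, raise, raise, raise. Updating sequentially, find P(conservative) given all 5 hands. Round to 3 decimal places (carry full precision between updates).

0.013

After 'fold-or-call': normaliser = 0.25·0.5500 + 0.3·0.1500 + 0.9·0.3000; P(aggressive) ≈ 0.3039, P(balanced) ≈ 0.0994, P(conservative) ≈ 0.5967
After 'fold-or-call': normaliser = 0.25·0.3039 + 0.3·0.0994 + 0.9·0.5967; P(aggressive) ≈ 0.1182, P(balanced) ≈ 0.0464, P(conservative) ≈ 0.8354
After 'raise': normaliser = 0.75·0.1182 + 0.7·0.0464 + 0.1·0.8354; P(aggressive) ≈ 0.4331, P(balanced) ≈ 0.1587, P(conservative) ≈ 0.4082
After 'raise': normaliser = 0.75·0.4331 + 0.7·0.1587 + 0.1·0.4082; P(aggressive) ≈ 0.6813, P(balanced) ≈ 0.2331, P(conservative) ≈ 0.0856
After 'raise': normaliser = 0.75·0.6813 + 0.7·0.2331 + 0.1·0.0856; P(aggressive) ≈ 0.7485, P(balanced) ≈ 0.2390, P(conservative) ≈ 0.0125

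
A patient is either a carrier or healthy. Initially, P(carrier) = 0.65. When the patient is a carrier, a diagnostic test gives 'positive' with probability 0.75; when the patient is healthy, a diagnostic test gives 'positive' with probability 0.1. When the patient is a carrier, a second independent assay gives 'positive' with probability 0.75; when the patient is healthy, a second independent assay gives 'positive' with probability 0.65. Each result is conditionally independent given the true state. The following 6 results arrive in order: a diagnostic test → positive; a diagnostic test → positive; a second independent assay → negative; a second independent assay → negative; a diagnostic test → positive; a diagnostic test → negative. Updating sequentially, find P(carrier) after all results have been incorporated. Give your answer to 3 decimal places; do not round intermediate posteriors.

After a diagnostic test='positive': P(carrier) = 0.75·0.6500 / (0.75·0.6500 + 0.1·0.3500) ≈ 0.9330
After a diagnostic test='positive': P(carrier) = 0.75·0.9330 / (0.75·0.9330 + 0.1·0.0670) ≈ 0.9905
After a second independent assay='negative': P(carrier) = 0.25·0.9905 / (0.25·0.9905 + 0.35·0.0095) ≈ 0.9868
After a second independent assay='negative': P(carrier) = 0.25·0.9868 / (0.25·0.9868 + 0.35·0.0132) ≈ 0.9816
After a diagnostic test='positive': P(carrier) = 0.75·0.9816 / (0.75·0.9816 + 0.1·0.0184) ≈ 0.9975
After a diagnostic test='negative': P(carrier) = 0.25·0.9975 / (0.25·0.9975 + 0.9·0.0025) ≈ 0.9911

0.991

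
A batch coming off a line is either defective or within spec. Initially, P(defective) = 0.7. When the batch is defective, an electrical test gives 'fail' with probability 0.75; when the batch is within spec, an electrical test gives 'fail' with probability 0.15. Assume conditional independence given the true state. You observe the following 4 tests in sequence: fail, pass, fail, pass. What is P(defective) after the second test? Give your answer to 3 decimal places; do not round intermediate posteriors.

0.774

After 'fail': P(defective) = 0.75·0.7000 / (0.75·0.7000 + 0.15·0.3000) ≈ 0.9211
After 'pass': P(defective) = 0.25·0.9211 / (0.25·0.9211 + 0.85·0.0789) ≈ 0.7743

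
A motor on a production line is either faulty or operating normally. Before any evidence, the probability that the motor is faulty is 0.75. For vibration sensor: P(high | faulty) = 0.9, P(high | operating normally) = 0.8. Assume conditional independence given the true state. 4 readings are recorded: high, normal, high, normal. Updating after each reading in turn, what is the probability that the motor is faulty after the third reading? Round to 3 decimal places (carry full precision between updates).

0.655

After 'high': P(faulty) = 0.9·0.7500 / (0.9·0.7500 + 0.8·0.2500) ≈ 0.7714
After 'normal': P(faulty) = 0.1·0.7714 / (0.1·0.7714 + 0.2·0.2286) ≈ 0.6279
After 'high': P(faulty) = 0.9·0.6279 / (0.9·0.6279 + 0.8·0.3721) ≈ 0.6550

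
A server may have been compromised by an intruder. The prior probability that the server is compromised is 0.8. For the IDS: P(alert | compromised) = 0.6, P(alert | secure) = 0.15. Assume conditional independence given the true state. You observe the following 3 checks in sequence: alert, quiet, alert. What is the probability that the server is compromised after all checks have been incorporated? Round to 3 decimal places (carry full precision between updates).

0.968

After 'alert': P(compromised) = 0.6·0.8000 / (0.6·0.8000 + 0.15·0.2000) ≈ 0.9412
After 'quiet': P(compromised) = 0.4·0.9412 / (0.4·0.9412 + 0.85·0.0588) ≈ 0.8828
After 'alert': P(compromised) = 0.6·0.8828 / (0.6·0.8828 + 0.15·0.1172) ≈ 0.9679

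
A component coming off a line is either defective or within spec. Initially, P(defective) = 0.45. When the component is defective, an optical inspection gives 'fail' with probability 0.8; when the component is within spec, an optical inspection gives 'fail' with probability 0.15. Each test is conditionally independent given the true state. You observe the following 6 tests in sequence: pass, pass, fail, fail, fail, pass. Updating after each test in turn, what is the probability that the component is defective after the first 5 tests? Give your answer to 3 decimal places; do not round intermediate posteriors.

Each posterior becomes the prior for the next update.
After 'pass': P(defective) = 0.2·0.4500 / (0.2·0.4500 + 0.85·0.5500) ≈ 0.1614
After 'pass': P(defective) = 0.2·0.1614 / (0.2·0.1614 + 0.85·0.8386) ≈ 0.0433
After 'fail': P(defective) = 0.8·0.0433 / (0.8·0.0433 + 0.15·0.9567) ≈ 0.1946
After 'fail': P(defective) = 0.8·0.1946 / (0.8·0.1946 + 0.15·0.8054) ≈ 0.5630
After 'fail': P(defective) = 0.8·0.5630 / (0.8·0.5630 + 0.15·0.4370) ≈ 0.8730

0.873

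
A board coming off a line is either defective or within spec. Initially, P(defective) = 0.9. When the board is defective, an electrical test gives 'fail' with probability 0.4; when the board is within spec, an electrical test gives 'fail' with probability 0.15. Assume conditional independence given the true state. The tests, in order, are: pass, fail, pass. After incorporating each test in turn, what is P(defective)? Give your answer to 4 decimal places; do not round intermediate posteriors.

0.9228

After 'pass': P(defective) = 0.6·0.9000 / (0.6·0.9000 + 0.85·0.1000) ≈ 0.8640
After 'fail': P(defective) = 0.4·0.8640 / (0.4·0.8640 + 0.15·0.1360) ≈ 0.9443
After 'pass': P(defective) = 0.6·0.9443 / (0.6·0.9443 + 0.85·0.0557) ≈ 0.9228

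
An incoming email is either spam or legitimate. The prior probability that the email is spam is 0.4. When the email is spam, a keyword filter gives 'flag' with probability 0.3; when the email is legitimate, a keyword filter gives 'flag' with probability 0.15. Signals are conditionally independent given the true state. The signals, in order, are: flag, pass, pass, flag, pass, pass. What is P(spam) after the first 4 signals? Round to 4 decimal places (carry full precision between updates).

0.6439

After 'flag': P(spam) = 0.3·0.4000 / (0.3·0.4000 + 0.15·0.6000) ≈ 0.5714
After 'pass': P(spam) = 0.7·0.5714 / (0.7·0.5714 + 0.85·0.4286) ≈ 0.5234
After 'pass': P(spam) = 0.7·0.5234 / (0.7·0.5234 + 0.85·0.4766) ≈ 0.4749
After 'flag': P(spam) = 0.3·0.4749 / (0.3·0.4749 + 0.15·0.5251) ≈ 0.6439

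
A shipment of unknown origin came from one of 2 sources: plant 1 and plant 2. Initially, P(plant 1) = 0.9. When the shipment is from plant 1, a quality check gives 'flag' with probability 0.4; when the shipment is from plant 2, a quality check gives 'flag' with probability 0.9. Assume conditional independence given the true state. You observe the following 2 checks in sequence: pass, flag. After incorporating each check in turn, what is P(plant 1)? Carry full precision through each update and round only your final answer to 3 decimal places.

0.960

After 'pass': P(plant 1) = 0.6·0.9000 / (0.6·0.9000 + 0.1·0.1000) ≈ 0.9818
After 'flag': P(plant 1) = 0.4·0.9818 / (0.4·0.9818 + 0.9·0.0182) ≈ 0.9600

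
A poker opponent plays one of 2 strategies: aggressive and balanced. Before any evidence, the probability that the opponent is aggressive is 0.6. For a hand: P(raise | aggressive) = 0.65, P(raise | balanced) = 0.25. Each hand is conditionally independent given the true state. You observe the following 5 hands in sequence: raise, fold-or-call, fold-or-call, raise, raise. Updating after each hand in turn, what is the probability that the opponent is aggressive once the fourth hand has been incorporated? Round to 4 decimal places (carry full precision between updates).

Each posterior becomes the prior for the next update.
After 'raise': P(aggressive) = 0.65·0.6000 / (0.65·0.6000 + 0.25·0.4000) ≈ 0.7959
After 'fold-or-call': P(aggressive) = 0.35·0.7959 / (0.35·0.7959 + 0.75·0.2041) ≈ 0.6454
After 'fold-or-call': P(aggressive) = 0.35·0.6454 / (0.35·0.6454 + 0.75·0.3546) ≈ 0.4593
After 'raise': P(aggressive) = 0.65·0.4593 / (0.65·0.4593 + 0.25·0.5407) ≈ 0.6883

0.6883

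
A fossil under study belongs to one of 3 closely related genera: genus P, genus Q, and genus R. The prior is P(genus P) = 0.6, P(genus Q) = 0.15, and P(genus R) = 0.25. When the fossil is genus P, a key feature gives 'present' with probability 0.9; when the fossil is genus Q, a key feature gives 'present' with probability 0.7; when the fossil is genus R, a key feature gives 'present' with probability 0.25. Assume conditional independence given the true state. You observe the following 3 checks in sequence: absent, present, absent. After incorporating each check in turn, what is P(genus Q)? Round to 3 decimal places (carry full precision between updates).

0.189

After 'absent': normaliser = 0.1·0.6000 + 0.3·0.1500 + 0.75·0.2500; P(genus P) ≈ 0.2051, P(genus Q) ≈ 0.1538, P(genus R) ≈ 0.6410
After 'present': normaliser = 0.9·0.2051 + 0.7·0.1538 + 0.25·0.6410; P(genus P) ≈ 0.4079, P(genus Q) ≈ 0.2380, P(genus R) ≈ 0.3541
After 'absent': normaliser = 0.1·0.4079 + 0.3·0.2380 + 0.75·0.3541; P(genus P) ≈ 0.1080, P(genus Q) ≈ 0.1890, P(genus R) ≈ 0.7030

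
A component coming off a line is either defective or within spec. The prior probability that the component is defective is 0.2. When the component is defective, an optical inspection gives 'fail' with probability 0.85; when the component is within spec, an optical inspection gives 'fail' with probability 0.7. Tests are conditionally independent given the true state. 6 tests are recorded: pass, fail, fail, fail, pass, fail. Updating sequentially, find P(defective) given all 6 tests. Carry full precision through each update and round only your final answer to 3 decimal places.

0.120

After 'pass': P(defective) = 0.15·0.2000 / (0.15·0.2000 + 0.3·0.8000) ≈ 0.1111
After 'fail': P(defective) = 0.85·0.1111 / (0.85·0.1111 + 0.7·0.8889) ≈ 0.1318
After 'fail': P(defective) = 0.85·0.1318 / (0.85·0.1318 + 0.7·0.8682) ≈ 0.1556
After 'fail': P(defective) = 0.85·0.1556 / (0.85·0.1556 + 0.7·0.8444) ≈ 0.1829
After 'pass': P(defective) = 0.15·0.1829 / (0.15·0.1829 + 0.3·0.8171) ≈ 0.1006
After 'fail': P(defective) = 0.85·0.1006 / (0.85·0.1006 + 0.7·0.8994) ≈ 0.1196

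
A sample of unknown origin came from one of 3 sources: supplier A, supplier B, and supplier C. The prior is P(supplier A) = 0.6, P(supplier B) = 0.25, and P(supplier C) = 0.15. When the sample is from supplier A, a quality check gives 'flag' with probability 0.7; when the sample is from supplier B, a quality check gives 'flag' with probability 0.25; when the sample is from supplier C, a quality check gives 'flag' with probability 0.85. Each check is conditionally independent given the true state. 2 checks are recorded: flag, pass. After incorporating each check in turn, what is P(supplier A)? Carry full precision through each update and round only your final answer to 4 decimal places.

After 'flag': normaliser = 0.7·0.6000 + 0.25·0.2500 + 0.85·0.1500; P(supplier A) ≈ 0.6885, P(supplier B) ≈ 0.1025, P(supplier C) ≈ 0.2090
After 'pass': normaliser = 0.3·0.6885 + 0.75·0.1025 + 0.15·0.2090; P(supplier A) ≈ 0.6562, P(supplier B) ≈ 0.2441, P(supplier C) ≈ 0.0996

0.6563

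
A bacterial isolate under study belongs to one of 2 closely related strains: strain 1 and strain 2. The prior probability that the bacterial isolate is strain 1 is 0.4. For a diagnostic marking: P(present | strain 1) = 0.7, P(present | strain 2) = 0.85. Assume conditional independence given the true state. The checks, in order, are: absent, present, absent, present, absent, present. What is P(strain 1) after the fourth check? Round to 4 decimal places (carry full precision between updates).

After 'absent': P(strain 1) = 0.3·0.4000 / (0.3·0.4000 + 0.15·0.6000) ≈ 0.5714
After 'present': P(strain 1) = 0.7·0.5714 / (0.7·0.5714 + 0.85·0.4286) ≈ 0.5234
After 'absent': P(strain 1) = 0.3·0.5234 / (0.3·0.5234 + 0.15·0.4766) ≈ 0.6871
After 'present': P(strain 1) = 0.7·0.6871 / (0.7·0.6871 + 0.85·0.3129) ≈ 0.6439

0.6439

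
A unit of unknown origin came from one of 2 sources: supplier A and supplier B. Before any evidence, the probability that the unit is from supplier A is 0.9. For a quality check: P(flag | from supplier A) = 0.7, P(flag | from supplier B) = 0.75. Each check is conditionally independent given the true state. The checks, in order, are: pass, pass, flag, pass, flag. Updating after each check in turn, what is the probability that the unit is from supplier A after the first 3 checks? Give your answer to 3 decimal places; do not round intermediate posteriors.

0.924

After 'pass': P(supplier A) = 0.3·0.9000 / (0.3·0.9000 + 0.25·0.1000) ≈ 0.9153
After 'pass': P(supplier A) = 0.3·0.9153 / (0.3·0.9153 + 0.25·0.0847) ≈ 0.9284
After 'flag': P(supplier A) = 0.7·0.9284 / (0.7·0.9284 + 0.75·0.0716) ≈ 0.9236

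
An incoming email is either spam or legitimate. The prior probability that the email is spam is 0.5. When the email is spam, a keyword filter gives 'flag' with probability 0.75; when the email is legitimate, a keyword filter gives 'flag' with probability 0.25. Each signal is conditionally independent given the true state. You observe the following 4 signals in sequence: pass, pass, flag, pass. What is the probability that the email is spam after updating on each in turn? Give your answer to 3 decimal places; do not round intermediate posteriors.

After 'pass': P(spam) = 0.25·0.5000 / (0.25·0.5000 + 0.75·0.5000) ≈ 0.2500
After 'pass': P(spam) = 0.25·0.2500 / (0.25·0.2500 + 0.75·0.7500) ≈ 0.1000
After 'flag': P(spam) = 0.75·0.1000 / (0.75·0.1000 + 0.25·0.9000) ≈ 0.2500
After 'pass': P(spam) = 0.25·0.2500 / (0.25·0.2500 + 0.75·0.7500) ≈ 0.1000

0.100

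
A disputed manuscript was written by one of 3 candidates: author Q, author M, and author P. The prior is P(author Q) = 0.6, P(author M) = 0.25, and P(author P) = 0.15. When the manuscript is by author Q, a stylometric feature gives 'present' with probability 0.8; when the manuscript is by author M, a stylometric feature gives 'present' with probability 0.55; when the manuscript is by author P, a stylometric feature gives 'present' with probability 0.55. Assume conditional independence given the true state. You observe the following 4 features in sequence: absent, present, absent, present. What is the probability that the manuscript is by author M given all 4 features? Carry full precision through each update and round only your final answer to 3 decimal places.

After 'absent': normaliser = 0.2·0.6000 + 0.45·0.2500 + 0.45·0.1500; P(author Q) ≈ 0.4000, P(author M) ≈ 0.3750, P(author P) ≈ 0.2250
After 'present': normaliser = 0.8·0.4000 + 0.55·0.3750 + 0.55·0.2250; P(author Q) ≈ 0.4923, P(author M) ≈ 0.3173, P(author P) ≈ 0.1904
After 'absent': normaliser = 0.2·0.4923 + 0.45·0.3173 + 0.45·0.1904; P(author Q) ≈ 0.3012, P(author M) ≈ 0.4368, P(author P) ≈ 0.2621
After 'present': normaliser = 0.8·0.3012 + 0.55·0.4368 + 0.55·0.2621; P(author Q) ≈ 0.3853, P(author M) ≈ 0.3842, P(author P) ≈ 0.2305

0.384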